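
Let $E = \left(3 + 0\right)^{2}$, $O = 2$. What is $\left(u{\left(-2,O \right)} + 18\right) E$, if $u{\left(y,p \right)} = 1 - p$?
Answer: $153$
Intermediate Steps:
$E = 9$ ($E = 3^{2} = 9$)
$\left(u{\left(-2,O \right)} + 18\right) E = \left(\left(1 - 2\right) + 18\right) 9 = \left(-1 + 18\right) 9 = 17 \cdot 9 = 153$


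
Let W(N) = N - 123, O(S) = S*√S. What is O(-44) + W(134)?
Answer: 11 - 88*I*√11 ≈ 11.0 - 291.86*I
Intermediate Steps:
O(S) = S^(3/2)
W(N) = -123 + N
O(-44) + W(134) = (-44)^(3/2) + (-123 + 134) = -88*I*√11 + 11 = 11 - 88*I*√11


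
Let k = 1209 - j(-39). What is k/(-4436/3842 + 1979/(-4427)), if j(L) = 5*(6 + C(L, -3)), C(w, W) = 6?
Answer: -9771402783/13620745 ≈ -717.39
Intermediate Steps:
j(L) = 60 (j(L) = 5*(6 + 6) = 5*12 = 60)
k = 1149 (k = 1209 - 1*60 = 1209 - 60 = 1149)
k/(-4436/3842 + 1979/(-4427)) = 1149/(-4436/3842 + 1979/(-4427)) = 1149/(-4436*1/3842 + 1979*(-1/4427)) = 1149/(-2218/1921 - 1979/4427) = 1149/(-13620745/8504267) = 1149*(-8504267/13620745) = -9771402783/13620745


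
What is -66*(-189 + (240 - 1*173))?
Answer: 8052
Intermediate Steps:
-66*(-189 + (240 - 1*173)) = -66*(-189 + (240 - 173)) = -66*(-189 + 67) = -66*(-122) = 8052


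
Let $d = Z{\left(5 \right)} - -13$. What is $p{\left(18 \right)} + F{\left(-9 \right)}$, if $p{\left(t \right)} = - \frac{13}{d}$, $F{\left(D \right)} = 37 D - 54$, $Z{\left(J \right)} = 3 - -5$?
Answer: $- \frac{8140}{21} \approx -387.62$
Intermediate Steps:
$Z{\left(J \right)} = 8$ ($Z{\left(J \right)} = 3 + 5 = 8$)
$F{\left(D \right)} = -54 + 37 D$
$d = 21$ ($d = 8 - -13 = 8 + 13 = 21$)
$p{\left(t \right)} = - \frac{13}{21}$
$p{\left(18 \right)} + F{\left(-9 \right)} = - \frac{13}{21} + \left(-54 + 37 \left(-9\right)\right) = - \frac{13}{21} - 387 = - \frac{8140}{21}$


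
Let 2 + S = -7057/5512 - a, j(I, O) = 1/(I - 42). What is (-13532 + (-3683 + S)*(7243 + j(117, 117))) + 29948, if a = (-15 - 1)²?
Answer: -1966238763079/68900 ≈ -2.8538e+7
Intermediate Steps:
a = 256 (a = (-16)² = 256)
j(I, O) = 1/(-42 + I)
S = -1429153/5512 (S = -2 + (-7057/5512 - 1*256) = -2 + (-7057*1/5512 - 256) = -2 + (-7057/5512 - 256) = -2 - 1418129/5512 = -1429153/5512 ≈ -259.28)
(-13532 + (-3683 + S)*(7243 + j(117, 117))) + 29948 = (-13532 + (-3683 - 1429153/5512)*(7243 + 1/(-42 + 117))) + 29948 = (-13532 - 21729849*(7243 + 1/75)/5512) + 29948 = (-13532 - 21729849/5512*543226/75) + 29948 = (-13532 - 1967369825479/68900) + 29948 = -1968302180279/68900 + 29948 = -1966238763079/68900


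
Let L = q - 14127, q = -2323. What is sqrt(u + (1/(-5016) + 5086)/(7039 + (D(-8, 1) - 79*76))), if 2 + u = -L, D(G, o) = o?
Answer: sqrt(27768811120682478)/1299144 ≈ 128.27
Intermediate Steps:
L = -16450 (L = -2323 - 14127 = -16450)
u = 16448 (u = -2 - 1*(-16450) = -2 + 16450 = 16448)
sqrt(u + (1/(-5016) + 5086)/(7039 + (D(-8, 1) - 79*76))) = sqrt(16448 + (1/(-5016) + 5086)/(7039 + (1 - 79*76))) = sqrt(16448 + (-1/5016 + 5086)/(7039 + (1 - 6004))) = sqrt(16448 + 25511375/(5016*(7039 - 6003))) = sqrt(16448 + (25511375/5016)/1036) = sqrt(16448 + (25511375/5016)*(1/1036)) = sqrt(16448 + 25511375/5196576) = sqrt(85498793423/5196576) = sqrt(27768811120682478)/1299144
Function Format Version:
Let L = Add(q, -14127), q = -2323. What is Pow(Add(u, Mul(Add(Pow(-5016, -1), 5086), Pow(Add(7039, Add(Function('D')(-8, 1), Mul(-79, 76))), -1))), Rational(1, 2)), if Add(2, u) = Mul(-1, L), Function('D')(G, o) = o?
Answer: Mul(Rational(1, 1299144), Pow(27768811120682478, Rational(1, 2))) ≈ 128.27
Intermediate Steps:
L = -16450 (L = Add(-2323, -14127) = -16450)
u = 16448 (u = Add(-2, Mul(-1, -16450)) = Add(-2, 16450) = 16448)
Pow(Add(u, Mul(Add(Pow(-5016, -1), 5086), Pow(Add(7039, Add(Function('D')(-8, 1), Mul(-79, 76))), -1))), Rational(1, 2)) = Pow(Add(16448, Mul(Add(Pow(-5016, -1), 5086), Pow(Add(7039, Add(1, Mul(-79, 76))), -1))), Rational(1, 2)) = Pow(Add(16448, Mul(Add(Rational(-1, 5016), 5086), Pow(Add(7039, Add(1, -6004)), -1))), Rational(1, 2)) = Pow(Add(16448, Mul(Rational(25511375, 5016), Pow(Add(7039, -6003), -1))), Rational(1, 2)) = Pow(Add(16448, Mul(Rational(25511375, 5016), Pow(1036, -1))), Rational(1, 2)) = Pow(Add(16448, Mul(Rational(25511375, 5016), Rational(1, 1036))), Rational(1, 2)) = Pow(Add(16448, Rational(25511375, 5196576)), Rational(1, 2)) = Pow(Rational(85498793423, 5196576), Rational(1, 2)) = Mul(Rational(1, 1299144), Pow(27768811120682478, Rational(1, 2)))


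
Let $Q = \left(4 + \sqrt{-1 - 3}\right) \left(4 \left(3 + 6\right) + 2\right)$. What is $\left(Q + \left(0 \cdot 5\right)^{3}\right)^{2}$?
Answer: $17328 + 23104 i \approx 17328.0 + 23104.0 i$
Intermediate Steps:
$Q = 152 + 76 i$ ($Q = \left(4 + \sqrt{-4}\right) \left(4 \cdot 9 + 2\right) = \left(4 + 2 i\right) \left(36 + 2\right) = \left(4 + 2 i\right) 38 = 152 + 76 i \approx 152.0 + 76.0 i$)
$\left(Q + \left(0 \cdot 5\right)^{3}\right)^{2} = \left(\left(152 + 76 i\right) + \left(0 \cdot 5\right)^{3}\right)^{2} = \left(\left(152 + 76 i\right) + 0^{3}\right)^{2} = \left(\left(152 + 76 i\right) + 0\right)^{2} = \left(152 + 76 i\right)^{2}$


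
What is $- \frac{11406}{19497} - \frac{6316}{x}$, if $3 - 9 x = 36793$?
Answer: $\frac{114776788}{119549105} \approx 0.96008$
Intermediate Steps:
$x = - \frac{36790}{9}$ ($x = \frac{1}{3} - \frac{36793}{9} = - \frac{36790}{9} \approx -4087.8$)
$- \frac{11406}{19497} - \frac{6316}{x} = - \frac{11406}{19497} - \frac{6316}{- \frac{36790}{9}} = \left(-11406\right) \frac{1}{19497} - - \frac{28422}{18395} = - \frac{3802}{6499} + \frac{28422}{18395} = \frac{114776788}{119549105}$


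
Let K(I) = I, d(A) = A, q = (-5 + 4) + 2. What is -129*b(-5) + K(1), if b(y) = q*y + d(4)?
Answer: 130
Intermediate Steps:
q = 1 (q = -1 + 2 = 1)
b(y) = 4 + y (b(y) = 1*y + 4 = y + 4 = 4 + y)
-129*b(-5) + K(1) = -129*(4 - 5) + 1 = -129*(-1) + 1 = 129 + 1 = 130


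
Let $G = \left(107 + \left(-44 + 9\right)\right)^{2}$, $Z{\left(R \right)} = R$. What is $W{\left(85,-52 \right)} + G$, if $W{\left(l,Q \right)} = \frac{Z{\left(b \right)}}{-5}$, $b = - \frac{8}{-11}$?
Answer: $\frac{285112}{55} \approx 5183.9$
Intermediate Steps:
$b = \frac{8}{11}$ ($b = \left(-8\right) \left(- \frac{1}{11}\right) = \frac{8}{11} \approx 0.72727$)
$G = 5184$ ($G = \left(107 - 35\right)^{2} = 72^{2} = 5184$)
$W{\left(l,Q \right)} = - \frac{8}{55}$ ($W{\left(l,Q \right)} = \frac{8}{11 \left(-5\right)} = \frac{8}{11} \left(- \frac{1}{5}\right) = - \frac{8}{55}$)
$W{\left(85,-52 \right)} + G = - \frac{8}{55} + 5184 = \frac{285112}{55}$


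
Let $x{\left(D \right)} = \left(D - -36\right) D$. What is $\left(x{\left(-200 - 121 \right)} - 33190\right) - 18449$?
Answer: $39846$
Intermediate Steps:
$x{\left(D \right)} = D \left(36 + D\right)$ ($x{\left(D \right)} = \left(D + 36\right) D = \left(36 + D\right) D = D \left(36 + D\right)$)
$\left(x{\left(-200 - 121 \right)} - 33190\right) - 18449 = \left(\left(-200 - 121\right) \left(36 - 321\right) - 33190\right) - 18449 = \left(- 321 \left(36 - 321\right) - 33190\right) - 18449 = \left(\left(-321\right) \left(-285\right) - 33190\right) - 18449 = \left(91485 - 33190\right) - 18449 = 58295 - 18449 = 39846$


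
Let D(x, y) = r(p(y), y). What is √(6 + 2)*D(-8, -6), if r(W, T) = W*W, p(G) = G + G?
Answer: 288*√2 ≈ 407.29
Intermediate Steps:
p(G) = 2*G
r(W, T) = W²
D(x, y) = 4*y² (D(x, y) = (2*y)² = 4*y²)
√(6 + 2)*D(-8, -6) = √(6 + 2)*(4*(-6)²) = √8*(4*36) = (2*√2)*144 = 288*√2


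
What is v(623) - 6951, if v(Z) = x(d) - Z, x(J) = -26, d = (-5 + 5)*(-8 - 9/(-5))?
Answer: -7600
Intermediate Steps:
d = 0 (d = 0*(-8 - 9*(-⅕)) = 0*(-8 + 9/5) = 0*(-31/5) = 0)
v(Z) = -26 - Z
v(623) - 6951 = (-26 - 1*623) - 6951 = (-26 - 623) - 6951 = -649 - 6951 = -7600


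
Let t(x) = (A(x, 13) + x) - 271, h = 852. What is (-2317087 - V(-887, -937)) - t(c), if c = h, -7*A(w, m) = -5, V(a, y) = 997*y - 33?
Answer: -9684127/7 ≈ -1.3834e+6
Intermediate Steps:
V(a, y) = -33 + 997*y
A(w, m) = 5/7 (A(w, m) = -⅐*(-5) = 5/7)
c = 852
t(x) = -1892/7 + x (t(x) = (5/7 + x) - 271 = -1892/7 + x)
(-2317087 - V(-887, -937)) - t(c) = (-2317087 - (-33 + 997*(-937))) - (-1892/7 + 852) = (-2317087 - (-33 - 934189)) - 1*4072/7 = (-2317087 - 1*(-934222)) - 4072/7 = (-2317087 + 934222) - 4072/7 = -1382865 - 4072/7 = -9684127/7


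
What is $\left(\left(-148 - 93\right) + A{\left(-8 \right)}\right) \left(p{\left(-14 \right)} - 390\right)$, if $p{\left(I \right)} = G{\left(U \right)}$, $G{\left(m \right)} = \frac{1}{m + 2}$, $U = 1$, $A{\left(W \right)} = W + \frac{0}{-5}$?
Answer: $97027$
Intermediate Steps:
$A{\left(W \right)} = W$ ($A{\left(W \right)} = W + 0 \left(- \frac{1}{5}\right) = W + 0 = W$)
$G{\left(m \right)} = \frac{1}{2 + m}$
$p{\left(I \right)} = \frac{1}{3}$ ($p{\left(I \right)} = \frac{1}{2 + 1} = \frac{1}{3}$)
$\left(\left(-148 - 93\right) + A{\left(-8 \right)}\right) \left(p{\left(-14 \right)} - 390\right) = \left(\left(-148 - 93\right) - 8\right) \left(\frac{1}{3} - 390\right) = \left(-241 - 8\right) \left(- \frac{1169}{3}\right) = \left(-249\right) \left(- \frac{1169}{3}\right) = 97027$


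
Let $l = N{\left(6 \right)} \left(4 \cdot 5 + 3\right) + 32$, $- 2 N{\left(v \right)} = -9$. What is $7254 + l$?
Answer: $\frac{14779}{2} \approx 7389.5$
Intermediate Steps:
$N{\left(v \right)} = \frac{9}{2}$ ($N{\left(v \right)} = \left(- \frac{1}{2}\right) \left(-9\right) = \frac{9}{2}$)
$l = \frac{271}{2}$ ($l = \frac{9 \left(4 \cdot 5 + 3\right)}{2} + 32 = \frac{9 \left(20 + 3\right)}{2} + 32 = \frac{9}{2} \cdot 23 + 32 = \frac{207}{2} + 32 = \frac{271}{2} \approx 135.5$)
$7254 + l = 7254 + \frac{271}{2} = \frac{14779}{2}$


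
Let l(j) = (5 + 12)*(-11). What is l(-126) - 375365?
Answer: -375552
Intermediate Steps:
l(j) = -187 (l(j) = 17*(-11) = -187)
l(-126) - 375365 = -187 - 375365 = -375552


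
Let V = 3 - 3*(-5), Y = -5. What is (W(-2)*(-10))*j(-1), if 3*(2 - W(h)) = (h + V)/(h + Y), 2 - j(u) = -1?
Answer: -580/7 ≈ -82.857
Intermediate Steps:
V = 18 (V = 3 + 15 = 18)
j(u) = 3 (j(u) = 2 - 1*(-1) = 2 + 1 = 3)
W(h) = 2 - (18 + h)/(3*(-5 + h)) (W(h) = 2 - (h + 18)/(3*(h - 5)) = 2 - (18 + h)/(3*(-5 + h)))
(W(-2)*(-10))*j(-1) = (((-48 + 5*(-2))/(3*(-5 - 2)))*(-10))*3 = (((1/3)*(-48 - 10)/(-7))*(-10))*3 = (((1/3)*(-1/7)*(-58))*(-10))*3 = ((58/21)*(-10))*3 = -580/21*3 = -580/7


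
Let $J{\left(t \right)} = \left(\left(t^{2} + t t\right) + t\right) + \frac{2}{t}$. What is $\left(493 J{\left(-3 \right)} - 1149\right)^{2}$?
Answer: $\frac{315133504}{9} \approx 3.5015 \cdot 10^{7}$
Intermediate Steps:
$J{\left(t \right)} = t + \frac{2}{t} + 2 t^{2}$ ($J{\left(t \right)} = \left(\left(t^{2} + t^{2}\right) + t\right) + \frac{2}{t} = \left(2 t^{2} + t\right) + \frac{2}{t} = \left(t + 2 t^{2}\right) + \frac{2}{t} = t + \frac{2}{t} + 2 t^{2}$)
$\left(493 J{\left(-3 \right)} - 1149\right)^{2} = \left(493 \left(-3 + \frac{2}{-3} + 2 \left(-3\right)^{2}\right) - 1149\right)^{2} = \left(493 \left(-3 + 2 \left(- \frac{1}{3}\right) + 2 \cdot 9\right) - 1149\right)^{2} = \left(493 \left(-3 - \frac{2}{3} + 18\right) - 1149\right)^{2} = \left(493 \cdot \frac{43}{3} - 1149\right)^{2} = \left(\frac{21199}{3} - 1149\right)^{2} = \left(\frac{17752}{3}\right)^{2} = \frac{315133504}{9}$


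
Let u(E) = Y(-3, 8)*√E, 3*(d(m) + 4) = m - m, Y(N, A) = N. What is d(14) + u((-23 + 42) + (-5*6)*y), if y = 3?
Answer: -4 - 3*I*√71 ≈ -4.0 - 25.278*I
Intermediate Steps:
d(m) = -4 (d(m) = -4 + (m - m)/3 = -4 + (⅓)*0 = -4 + 0 = -4)
u(E) = -3*√E
d(14) + u((-23 + 42) + (-5*6)*y) = -4 - 3*√((-23 + 42) - 5*6*3) = -4 - 3*√(19 - 30*3) = -4 - 3*√(19 - 90) = -4 - 3*I*√71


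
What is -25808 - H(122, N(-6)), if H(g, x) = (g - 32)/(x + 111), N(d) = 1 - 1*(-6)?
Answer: -1522717/59 ≈ -25809.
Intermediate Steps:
N(d) = 7 (N(d) = 1 + 6 = 7)
H(g, x) = (-32 + g)/(111 + x)
-25808 - H(122, N(-6)) = -25808 - (-32 + 122)/(111 + 7) = -25808 - 90/118 = -25808 - 1*45/59 = -25808 - 45/59 = -1522717/59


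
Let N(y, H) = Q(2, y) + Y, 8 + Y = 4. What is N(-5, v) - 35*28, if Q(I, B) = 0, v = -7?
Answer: -984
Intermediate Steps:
Y = -4 (Y = -8 + 4 = -4)
N(y, H) = -4 (N(y, H) = 0 - 4 = -4)
N(-5, v) - 35*28 = -4 - 35*28 = -4 - 980 = -984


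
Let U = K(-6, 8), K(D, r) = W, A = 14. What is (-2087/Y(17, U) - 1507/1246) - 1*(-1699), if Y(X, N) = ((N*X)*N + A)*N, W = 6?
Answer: 3971509265/2339988 ≈ 1697.2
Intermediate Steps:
K(D, r) = 6
U = 6
Y(X, N) = N*(14 + X*N**2) (Y(X, N) = ((N*X)*N + 14)*N = (X*N**2 + 14)*N = (14 + X*N**2)*N = N*(14 + X*N**2))
(-2087/Y(17, U) - 1507/1246) - 1*(-1699) = (-2087*1/(6*(14 + 17*6**2)) - 1507/1246) - 1*(-1699) = (-2087*1/(6*(14 + 17*36)) - 1507*1/1246) + 1699 = (-2087*1/(6*(14 + 612)) - 1507/1246) + 1699 = (-2087/(6*626) - 1507/1246) + 1699 = (-2087/3756 - 1507/1246) + 1699 = -4130347/2339988 + 1699 = 3971509265/2339988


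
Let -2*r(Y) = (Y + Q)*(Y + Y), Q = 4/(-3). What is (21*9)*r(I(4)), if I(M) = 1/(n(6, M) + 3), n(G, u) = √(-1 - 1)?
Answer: 63*(9 + 4*I*√2)/(3 + I*√2)² ≈ 57.793 - 19.144*I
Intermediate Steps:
Q = -4/3 (Q = 4*(-⅓) = -4/3 ≈ -1.3333)
n(G, u) = I*√2 (n(G, u) = √(-2) = I*√2)
I(M) = 1/(3 + I*√2) (I(M) = 1/(I*√2 + 3) = 1/(3 + I*√2))
r(Y) = -Y*(-4/3 + Y) (r(Y) = -(Y - 4/3)*(Y + Y)/2 = -(-4/3 + Y)*2*Y/2 = -Y*(-4/3 + Y))
(21*9)*r(I(4)) = (21*9)*((3/11 - I*√2/11)*(4 - 3*(3/11 - I*√2/11))/3) = 189*((3/11 - I*√2/11)*(4 + (-9/11 + 3*I*√2/11))/3) = 189*((3/11 - I*√2/11)*(35/11 + 3*I*√2/11)/3) = 63*(3/11 - I*√2/11)*(35/11 + 3*I*√2/11)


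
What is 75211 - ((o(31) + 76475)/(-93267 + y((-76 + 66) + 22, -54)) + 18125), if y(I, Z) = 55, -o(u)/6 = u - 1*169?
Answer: 5321177535/93212 ≈ 57087.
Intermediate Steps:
o(u) = 1014 - 6*u (o(u) = -6*(u - 1*169) = -6*(u - 169) = -6*(-169 + u) = 1014 - 6*u)
75211 - ((o(31) + 76475)/(-93267 + y((-76 + 66) + 22, -54)) + 18125) = 75211 - (((1014 - 6*31) + 76475)/(-93267 + 55) + 18125) = 75211 - (((1014 - 186) + 76475)/(-93212) + 18125) = 75211 - ((828 + 76475)*(-1/93212) + 18125) = 75211 - (77303*(-1/93212) + 18125) = 75211 - (-77303/93212 + 18125) = 75211 - 1*1689390197/93212 = 75211 - 1689390197/93212 = 5321177535/93212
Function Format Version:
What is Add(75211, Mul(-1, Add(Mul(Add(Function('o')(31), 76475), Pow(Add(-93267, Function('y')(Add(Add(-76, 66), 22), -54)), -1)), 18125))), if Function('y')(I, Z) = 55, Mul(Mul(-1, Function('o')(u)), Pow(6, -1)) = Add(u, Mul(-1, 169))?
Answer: Rational(5321177535, 93212) ≈ 57087.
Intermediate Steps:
Function('o')(u) = Add(1014, Mul(-6, u)) (Function('o')(u) = Mul(-6, Add(u, Mul(-1, 169))) = Mul(-6, Add(u, -169)) = Mul(-6, Add(-169, u)) = Add(1014, Mul(-6, u)))
Add(75211, Mul(-1, Add(Mul(Add(Function('o')(31), 76475), Pow(Add(-93267, Function('y')(Add(Add(-76, 66), 22), -54)), -1)), 18125))) = Add(75211, Mul(-1, Add(Mul(Add(Add(1014, Mul(-6, 31)), 76475), Pow(Add(-93267, 55), -1)), 18125))) = Add(75211, Mul(-1, Add(Mul(Add(Add(1014, -186), 76475), Pow(-93212, -1)), 18125))) = Add(75211, Mul(-1, Add(Mul(Add(828, 76475), Rational(-1, 93212)), 18125))) = Add(75211, Mul(-1, Add(Mul(77303, Rational(-1, 93212)), 18125))) = Add(75211, Mul(-1, Add(Rational(-77303, 93212), 18125))) = Add(75211, Mul(-1, Rational(1689390197, 93212))) = Add(75211, Rational(-1689390197, 93212)) = Rational(5321177535, 93212)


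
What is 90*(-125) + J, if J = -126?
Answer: -11376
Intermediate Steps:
90*(-125) + J = 90*(-125) - 126 = -11250 - 126 = -11376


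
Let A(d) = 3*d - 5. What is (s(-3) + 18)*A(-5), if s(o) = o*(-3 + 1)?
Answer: -480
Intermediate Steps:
s(o) = -2*o (s(o) = o*(-2) = -2*o)
A(d) = -5 + 3*d
(s(-3) + 18)*A(-5) = (-2*(-3) + 18)*(-5 + 3*(-5)) = (6 + 18)*(-5 - 15) = 24*(-20) = -480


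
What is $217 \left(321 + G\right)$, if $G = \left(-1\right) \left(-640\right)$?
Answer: $208537$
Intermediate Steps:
$G = 640$
$217 \left(321 + G\right) = 217 \left(321 + 640\right) = 217 \cdot 961 = 208537$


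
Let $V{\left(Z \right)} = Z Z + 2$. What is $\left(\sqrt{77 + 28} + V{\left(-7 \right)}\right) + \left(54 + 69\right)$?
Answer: $174 + \sqrt{105} \approx 184.25$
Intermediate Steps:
$V{\left(Z \right)} = 2 + Z^{2}$ ($V{\left(Z \right)} = Z^{2} + 2 = 2 + Z^{2}$)
$\left(\sqrt{77 + 28} + V{\left(-7 \right)}\right) + \left(54 + 69\right) = \left(\sqrt{77 + 28} + \left(2 + \left(-7\right)^{2}\right)\right) + \left(54 + 69\right) = \left(\sqrt{105} + \left(2 + 49\right)\right) + 123 = \left(\sqrt{105} + 51\right) + 123 = \left(51 + \sqrt{105}\right) + 123 = 174 + \sqrt{105}$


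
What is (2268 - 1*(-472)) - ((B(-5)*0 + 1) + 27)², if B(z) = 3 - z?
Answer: 1956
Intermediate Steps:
(2268 - 1*(-472)) - ((B(-5)*0 + 1) + 27)² = (2268 - 1*(-472)) - (((3 - 1*(-5))*0 + 1) + 27)² = (2268 + 472) - (((3 + 5)*0 + 1) + 27)² = 2740 - ((8*0 + 1) + 27)² = 2740 - ((0 + 1) + 27)² = 2740 - (1 + 27)² = 2740 - 1*28² = 2740 - 1*784 = 2740 - 784 = 1956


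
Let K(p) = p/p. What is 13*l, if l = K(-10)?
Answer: 13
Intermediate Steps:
K(p) = 1
l = 1
13*l = 13*1 = 13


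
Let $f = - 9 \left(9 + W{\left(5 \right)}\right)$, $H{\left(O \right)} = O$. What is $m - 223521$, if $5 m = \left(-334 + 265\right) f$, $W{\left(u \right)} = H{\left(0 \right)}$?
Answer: $- \frac{1112016}{5} \approx -2.224 \cdot 10^{5}$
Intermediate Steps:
$W{\left(u \right)} = 0$
$f = -81$ ($f = - 9 \left(9 + 0\right) = \left(-9\right) 9 = -81$)
$m = \frac{5589}{5}$ ($m = \frac{\left(-334 + 265\right) \left(-81\right)}{5} = \frac{\left(-69\right) \left(-81\right)}{5} = \frac{1}{5} \cdot 5589 = \frac{5589}{5} \approx 1117.8$)
$m - 223521 = \frac{5589}{5} - 223521 = - \frac{1112016}{5}$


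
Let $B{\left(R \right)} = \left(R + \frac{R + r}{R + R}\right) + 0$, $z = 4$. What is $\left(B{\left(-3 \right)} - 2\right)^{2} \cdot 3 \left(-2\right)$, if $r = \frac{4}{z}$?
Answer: $- \frac{392}{3} \approx -130.67$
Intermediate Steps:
$r = 1$ ($r = \frac{4}{4} = 4 \cdot \frac{1}{4} = 1$)
$B{\left(R \right)} = R + \frac{1 + R}{2 R}$ ($B{\left(R \right)} = \left(R + \frac{R + 1}{R + R}\right) + 0 = \left(R + \frac{1 + R}{2 R}\right) + 0 = R + \frac{1 + R}{2 R}$)
$\left(B{\left(-3 \right)} - 2\right)^{2} \cdot 3 \left(-2\right) = \left(\left(\frac{1}{2} - 3 + \frac{1}{2 \left(-3\right)}\right) - 2\right)^{2} \cdot 3 \left(-2\right) = \left(\left(\frac{1}{2} - 3 + \frac{1}{2} \left(- \frac{1}{3}\right)\right) - 2\right)^{2} \left(-6\right) = \left(\left(\frac{1}{2} - 3 - \frac{1}{6}\right) - 2\right)^{2} \left(-6\right) = \left(- \frac{8}{3} - 2\right)^{2} \left(-6\right) = \left(- \frac{14}{3}\right)^{2} \left(-6\right) = \frac{196}{9} \left(-6\right) = - \frac{392}{3}$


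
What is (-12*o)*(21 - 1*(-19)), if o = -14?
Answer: 6720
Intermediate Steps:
(-12*o)*(21 - 1*(-19)) = (-12*(-14))*(21 - 1*(-19)) = 168*(21 + 19) = 168*40 = 6720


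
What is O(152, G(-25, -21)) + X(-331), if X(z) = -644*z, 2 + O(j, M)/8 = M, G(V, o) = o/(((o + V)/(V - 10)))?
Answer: 4899464/23 ≈ 2.1302e+5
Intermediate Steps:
G(V, o) = o*(-10 + V)/(V + o) (G(V, o) = o/(((V + o)/(-10 + V))) = o*((-10 + V)/(V + o)) = o*(-10 + V)/(V + o))
O(j, M) = -16 + 8*M
O(152, G(-25, -21)) + X(-331) = (-16 + 8*(-21*(-10 - 25)/(-25 - 21))) - 644*(-331) = (-16 + 8*(-21*(-35)/(-46))) + 213164 = (-16 + 8*(-21*(-1/46)*(-35))) + 213164 = (-16 + 8*(-735/46)) + 213164 = (-16 - 2940/23) + 213164 = -3308/23 + 213164 = 4899464/23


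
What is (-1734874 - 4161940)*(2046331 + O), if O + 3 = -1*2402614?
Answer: 2100952272804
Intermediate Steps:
O = -2402617 (O = -3 - 1*2402614 = -3 - 2402614 = -2402617)
(-1734874 - 4161940)*(2046331 + O) = (-1734874 - 4161940)*(2046331 - 2402617) = -5896814*(-356286) = 2100952272804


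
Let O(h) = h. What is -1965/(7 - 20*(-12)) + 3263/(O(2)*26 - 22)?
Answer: 747011/7410 ≈ 100.81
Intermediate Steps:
-1965/(7 - 20*(-12)) + 3263/(O(2)*26 - 22) = -1965/(7 - 20*(-12)) + 3263/(2*26 - 22) = -1965/(7 + 240) + 3263/(52 - 22) = -1965/247 + 3263/30 = 747011/7410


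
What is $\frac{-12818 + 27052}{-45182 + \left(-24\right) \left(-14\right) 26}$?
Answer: $- \frac{7117}{18223} \approx -0.39055$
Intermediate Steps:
$\frac{-12818 + 27052}{-45182 + \left(-24\right) \left(-14\right) 26} = \frac{14234}{-45182 + 336 \cdot 26} = \frac{14234}{-45182 + 8736} = \frac{14234}{-36446} = 14234 \left(- \frac{1}{36446}\right) = - \frac{7117}{18223}$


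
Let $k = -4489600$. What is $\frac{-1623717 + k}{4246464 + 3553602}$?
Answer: $- \frac{6113317}{7800066} \approx -0.78375$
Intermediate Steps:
$\frac{-1623717 + k}{4246464 + 3553602} = \frac{-1623717 - 4489600}{4246464 + 3553602} = - \frac{6113317}{7800066}$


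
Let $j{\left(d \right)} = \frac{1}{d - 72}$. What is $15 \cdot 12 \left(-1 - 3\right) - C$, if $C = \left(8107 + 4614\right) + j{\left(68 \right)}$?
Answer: $- \frac{53763}{4} \approx -13441.0$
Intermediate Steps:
$j{\left(d \right)} = \frac{1}{-72 + d}$
$C = \frac{50883}{4}$ ($C = \left(8107 + 4614\right) + \frac{1}{-72 + 68} = 12721 + \frac{1}{-4} = 12721 - \frac{1}{4} = \frac{50883}{4} \approx 12721.0$)
$15 \cdot 12 \left(-1 - 3\right) - C = 15 \cdot 12 \left(-1 - 3\right) - \frac{50883}{4} = 180 \left(-1 - 3\right) - \frac{50883}{4} = 180 \left(-4\right) - \frac{50883}{4} = -720 - \frac{50883}{4} = - \frac{53763}{4}$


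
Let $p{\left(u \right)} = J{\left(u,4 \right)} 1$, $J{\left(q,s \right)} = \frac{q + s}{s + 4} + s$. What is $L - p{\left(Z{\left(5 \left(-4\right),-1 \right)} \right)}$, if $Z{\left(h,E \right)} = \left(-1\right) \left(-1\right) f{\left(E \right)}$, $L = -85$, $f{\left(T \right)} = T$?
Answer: $- \frac{715}{8} \approx -89.375$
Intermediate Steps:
$J{\left(q,s \right)} = s + \frac{q + s}{4 + s}$ ($J{\left(q,s \right)} = \frac{q + s}{4 + s} + s = s + \frac{q + s}{4 + s}$)
$Z{\left(h,E \right)} = E$ ($Z{\left(h,E \right)} = \left(-1\right) \left(-1\right) E = 1 E = E$)
$p{\left(u \right)} = \frac{9}{2} + \frac{u}{8}$ ($p{\left(u \right)} = \frac{u + 4^{2} + 5 \cdot 4}{4 + 4} \cdot 1 = \frac{u + 16 + 20}{8} \cdot 1 = \frac{36 + u}{8} \cdot 1 = \left(\frac{9}{2} + \frac{u}{8}\right) 1 = \frac{9}{2} + \frac{u}{8}$)
$L - p{\left(Z{\left(5 \left(-4\right),-1 \right)} \right)} = -85 - \left(\frac{9}{2} + \frac{1}{8} \left(-1\right)\right) = -85 - \left(\frac{9}{2} - \frac{1}{8}\right) = -85 - \frac{35}{8} = - \frac{715}{8}$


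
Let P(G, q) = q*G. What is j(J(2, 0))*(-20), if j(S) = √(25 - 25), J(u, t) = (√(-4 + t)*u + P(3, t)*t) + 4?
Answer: 0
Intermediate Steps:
P(G, q) = G*q
J(u, t) = 4 + 3*t² + u*√(-4 + t) (J(u, t) = (√(-4 + t)*u + (3*t)*t) + 4 = (u*√(-4 + t) + 3*t²) + 4 = (3*t² + u*√(-4 + t)) + 4 = 4 + 3*t² + u*√(-4 + t))
j(S) = 0 (j(S) = √0 = 0)
j(J(2, 0))*(-20) = 0*(-20) = 0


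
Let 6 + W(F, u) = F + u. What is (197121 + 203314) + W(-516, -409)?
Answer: 399504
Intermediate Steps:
W(F, u) = -6 + F + u (W(F, u) = -6 + (F + u) = -6 + F + u)
(197121 + 203314) + W(-516, -409) = (197121 + 203314) + (-6 - 516 - 409) = 400435 - 931 = 399504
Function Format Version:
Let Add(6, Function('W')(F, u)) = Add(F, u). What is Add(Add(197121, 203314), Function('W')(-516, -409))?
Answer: 399504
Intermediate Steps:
Function('W')(F, u) = Add(-6, F, u) (Function('W')(F, u) = Add(-6, Add(F, u)) = Add(-6, F, u))
Add(Add(197121, 203314), Function('W')(-516, -409)) = Add(Add(197121, 203314), Add(-6, -516, -409)) = Add(400435, -931) = 399504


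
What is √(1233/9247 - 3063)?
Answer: 2*I*√65474141754/9247 ≈ 55.343*I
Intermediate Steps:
√(1233/9247 - 3063) = √(-28322328/9247) = 2*I*√65474141754/9247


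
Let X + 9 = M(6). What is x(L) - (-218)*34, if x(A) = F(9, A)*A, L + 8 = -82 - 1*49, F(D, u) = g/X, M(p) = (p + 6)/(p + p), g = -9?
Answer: 58045/8 ≈ 7255.6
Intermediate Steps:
M(p) = (6 + p)/(2*p) (M(p) = (6 + p)/((2*p)) = (6 + p)*(1/(2*p)) = (6 + p)/(2*p))
X = -8 (X = -9 + (½)*(6 + 6)/6 = -9 + (½)*(⅙)*12 = -9 + 1 = -8)
F(D, u) = 9/8 (F(D, u) = -9/(-8) = -9*(-⅛) = 9/8)
L = -139 (L = -8 + (-82 - 1*49) = -8 + (-82 - 49) = -8 - 131 = -139)
x(A) = 9*A/8
x(L) - (-218)*34 = (9/8)*(-139) - (-218)*34 = -1251/8 - 1*(-7412) = -1251/8 + 7412 = 58045/8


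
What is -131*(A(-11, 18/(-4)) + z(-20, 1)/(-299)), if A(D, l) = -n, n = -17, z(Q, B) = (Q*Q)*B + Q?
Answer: -616093/299 ≈ -2060.5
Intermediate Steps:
z(Q, B) = Q + B*Q² (z(Q, B) = Q²*B + Q = B*Q² + Q = Q + B*Q²)
A(D, l) = 17 (A(D, l) = -1*(-17) = 17)
-131*(A(-11, 18/(-4)) + z(-20, 1)/(-299)) = -131*(17 - 20*(1 + 1*(-20))/(-299)) = -131*(17 - 20*(1 - 20)*(-1/299)) = -131*(17 - 20*(-19)*(-1/299)) = -131*(17 + 380*(-1/299)) = -131*(17 - 380/299) = -131*4703/299 = -616093/299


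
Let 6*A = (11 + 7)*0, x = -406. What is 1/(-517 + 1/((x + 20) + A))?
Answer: -386/199563 ≈ -0.0019342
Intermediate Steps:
A = 0 (A = ((11 + 7)*0)/6 = (18*0)/6 = (⅙)*0 = 0)
1/(-517 + 1/((x + 20) + A)) = 1/(-517 + 1/((-406 + 20) + 0)) = 1/(-517 + 1/(-386 + 0)) = 1/(-517 + 1/(-386)) = 1/(-517 - 1/386) = 1/(-199563/386) = -386/199563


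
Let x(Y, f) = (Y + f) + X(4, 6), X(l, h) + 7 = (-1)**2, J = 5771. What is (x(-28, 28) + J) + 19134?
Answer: 24899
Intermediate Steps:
X(l, h) = -6 (X(l, h) = -7 + (-1)**2 = -7 + 1 = -6)
x(Y, f) = -6 + Y + f (x(Y, f) = (Y + f) - 6 = -6 + Y + f)
(x(-28, 28) + J) + 19134 = ((-6 - 28 + 28) + 5771) + 19134 = (-6 + 5771) + 19134 = 5765 + 19134 = 24899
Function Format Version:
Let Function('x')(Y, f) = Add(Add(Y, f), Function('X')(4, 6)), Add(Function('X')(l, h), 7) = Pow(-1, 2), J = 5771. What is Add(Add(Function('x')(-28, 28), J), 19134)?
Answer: 24899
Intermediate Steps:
Function('X')(l, h) = -6 (Function('X')(l, h) = Add(-7, Pow(-1, 2)) = Add(-7, 1) = -6)
Function('x')(Y, f) = Add(-6, Y, f) (Function('x')(Y, f) = Add(Add(Y, f), -6) = Add(-6, Y, f))
Add(Add(Function('x')(-28, 28), J), 19134) = Add(Add(Add(-6, -28, 28), 5771), 19134) = Add(Add(-6, 5771), 19134) = Add(5765, 19134) = 24899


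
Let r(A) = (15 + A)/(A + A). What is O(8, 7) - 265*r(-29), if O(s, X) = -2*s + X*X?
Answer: -898/29 ≈ -30.966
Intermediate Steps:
r(A) = (15 + A)/(2*A) (r(A) = (15 + A)/((2*A)) = (15 + A)*(1/(2*A)) = (15 + A)/(2*A))
O(s, X) = X² - 2*s (O(s, X) = -2*s + X² = X² - 2*s)
O(8, 7) - 265*r(-29) = (7² - 2*8) - 265*(15 - 29)/(2*(-29)) = (49 - 16) - 265*(-1)*(-14)/(2*29) = 33 - 265*7/29 = 33 - 1855/29 = -898/29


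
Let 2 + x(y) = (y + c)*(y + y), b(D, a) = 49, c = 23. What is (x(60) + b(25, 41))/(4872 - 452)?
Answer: 10007/4420 ≈ 2.2640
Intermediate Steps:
x(y) = -2 + 2*y*(23 + y) (x(y) = -2 + (y + 23)*(y + y) = -2 + (23 + y)*(2*y) = -2 + 2*y*(23 + y))
(x(60) + b(25, 41))/(4872 - 452) = ((-2 + 2*60² + 46*60) + 49)/(4872 - 452) = ((-2 + 2*3600 + 2760) + 49)/4420 = ((-2 + 7200 + 2760) + 49)*(1/4420) = (9958 + 49)*(1/4420) = 10007*(1/4420) = 10007/4420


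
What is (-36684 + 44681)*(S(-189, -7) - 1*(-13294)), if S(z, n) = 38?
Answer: 106616004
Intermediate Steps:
(-36684 + 44681)*(S(-189, -7) - 1*(-13294)) = (-36684 + 44681)*(38 - 1*(-13294)) = 7997*(38 + 13294) = 7997*13332 = 106616004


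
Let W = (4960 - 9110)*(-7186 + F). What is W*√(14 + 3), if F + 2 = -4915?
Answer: 50227450*√17 ≈ 2.0709e+8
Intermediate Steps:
F = -4917 (F = -2 - 4915 = -4917)
W = 50227450 (W = (4960 - 9110)*(-7186 - 4917) = -4150*(-12103) = 50227450)
W*√(14 + 3) = 50227450*√(14 + 3) = 50227450*√17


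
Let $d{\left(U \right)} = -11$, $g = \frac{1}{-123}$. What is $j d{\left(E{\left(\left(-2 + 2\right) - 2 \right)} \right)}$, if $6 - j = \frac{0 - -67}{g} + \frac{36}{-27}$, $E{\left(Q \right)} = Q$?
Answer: $- \frac{272195}{3} \approx -90732.0$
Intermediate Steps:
$g = - \frac{1}{123} \approx -0.0081301$
$j = \frac{24745}{3}$ ($j = 6 - \left(\frac{0 - -67}{- \frac{1}{123}} + \frac{36}{-27}\right) = 6 - \left(\left(0 + 67\right) \left(-123\right) + 36 \left(- \frac{1}{27}\right)\right) = 6 - \left(67 \left(-123\right) - \frac{4}{3}\right) = 6 - \left(-8241 - \frac{4}{3}\right) = 6 - - \frac{24727}{3} = 6 + \frac{24727}{3} = \frac{24745}{3} \approx 8248.3$)
$j d{\left(E{\left(\left(-2 + 2\right) - 2 \right)} \right)} = \frac{24745}{3} \left(-11\right) = - \frac{272195}{3}$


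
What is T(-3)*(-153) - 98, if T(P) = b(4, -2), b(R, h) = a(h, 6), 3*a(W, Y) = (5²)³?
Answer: -796973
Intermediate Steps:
a(W, Y) = 15625/3 (a(W, Y) = (5²)³/3 = (⅓)*25³ = (⅓)*15625 = 15625/3)
b(R, h) = 15625/3
T(P) = 15625/3
T(-3)*(-153) - 98 = (15625/3)*(-153) - 98 = -796875 - 98 = -796973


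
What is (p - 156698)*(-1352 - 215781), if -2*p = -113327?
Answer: 43441582177/2 ≈ 2.1721e+10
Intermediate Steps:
p = 113327/2 (p = -½*(-113327) = 113327/2 ≈ 56664.)
(p - 156698)*(-1352 - 215781) = (113327/2 - 156698)*(-1352 - 215781) = -200069/2*(-217133) = 43441582177/2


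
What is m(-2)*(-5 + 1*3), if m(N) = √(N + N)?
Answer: -4*I ≈ -4.0*I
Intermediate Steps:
m(N) = √2*√N (m(N) = √(2*N) = √2*√N)
m(-2)*(-5 + 1*3) = (√2*√(-2))*(-5 + 1*3) = (√2*(I*√2))*(-5 + 3) = (2*I)*(-2) = -4*I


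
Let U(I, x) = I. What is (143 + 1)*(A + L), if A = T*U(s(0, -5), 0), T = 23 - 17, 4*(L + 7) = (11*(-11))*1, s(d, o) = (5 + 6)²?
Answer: 99180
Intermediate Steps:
s(d, o) = 121 (s(d, o) = 11² = 121)
L = -149/4 (L = -7 + ((11*(-11))*1)/4 = -7 + (-121*1)/4 = -7 + (¼)*(-121) = -7 - 121/4 = -149/4 ≈ -37.250)
T = 6
A = 726 (A = 6*121 = 726)
(143 + 1)*(A + L) = (143 + 1)*(726 - 149/4) = 144*(2755/4) = 99180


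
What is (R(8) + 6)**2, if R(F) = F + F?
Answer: 484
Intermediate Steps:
R(F) = 2*F
(R(8) + 6)**2 = (2*8 + 6)**2 = (16 + 6)**2 = 22**2 = 484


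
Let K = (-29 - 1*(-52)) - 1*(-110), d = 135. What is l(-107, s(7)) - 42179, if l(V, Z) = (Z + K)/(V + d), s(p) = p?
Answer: -42174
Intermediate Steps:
K = 133 (K = (-29 + 52) + 110 = 23 + 110 = 133)
l(V, Z) = (133 + Z)/(135 + V) (l(V, Z) = (Z + 133)/(V + 135) = (133 + Z)/(135 + V))
l(-107, s(7)) - 42179 = (133 + 7)/(135 - 107) - 42179 = 140/28 - 42179 = (1/28)*140 - 42179 = 5 - 42179 = -42174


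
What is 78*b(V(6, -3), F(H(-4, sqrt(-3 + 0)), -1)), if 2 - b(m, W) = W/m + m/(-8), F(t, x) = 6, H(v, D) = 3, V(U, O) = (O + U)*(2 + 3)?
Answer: 5421/20 ≈ 271.05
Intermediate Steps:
V(U, O) = 5*O + 5*U (V(U, O) = (O + U)*5 = 5*O + 5*U)
b(m, W) = 2 + m/8 - W/m (b(m, W) = 2 - (W/m + m/(-8)) = 2 - (W/m + m*(-1/8)) = 2 - (W/m - m/8) = 2 - (-m/8 + W/m) = 2 + (m/8 - W/m) = 2 + m/8 - W/m)
78*b(V(6, -3), F(H(-4, sqrt(-3 + 0)), -1)) = 78*(2 + (5*(-3) + 5*6)/8 - 1*6/(5*(-3) + 5*6)) = 78*(2 + (-15 + 30)/8 - 1*6/(-15 + 30)) = 78*(2 + (1/8)*15 - 1*6/15) = 78*(2 + 15/8 - 1*6*1/15) = 78*(2 + 15/8 - 2/5) = 78*(139/40) = 5421/20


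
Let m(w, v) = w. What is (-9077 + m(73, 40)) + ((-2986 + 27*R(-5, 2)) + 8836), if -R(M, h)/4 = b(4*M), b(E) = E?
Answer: -994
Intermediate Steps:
R(M, h) = -16*M
(-9077 + m(73, 40)) + ((-2986 + 27*R(-5, 2)) + 8836) = (-9077 + 73) + ((-2986 + 27*(-16*(-5))) + 8836) = -9004 + ((-2986 + 27*80) + 8836) = -9004 + ((-2986 + 2160) + 8836) = -9004 + (-826 + 8836) = -9004 + 8010 = -994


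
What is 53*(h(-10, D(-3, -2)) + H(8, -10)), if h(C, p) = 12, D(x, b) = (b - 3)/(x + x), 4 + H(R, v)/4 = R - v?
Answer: 3604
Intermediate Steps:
H(R, v) = -16 - 4*v + 4*R (H(R, v) = -16 + 4*(R - v) = -16 + (-4*v + 4*R) = -16 - 4*v + 4*R)
D(x, b) = (-3 + b)/(2*x) (D(x, b) = (-3 + b)/((2*x)) = (-3 + b)*(1/(2*x)) = (-3 + b)/(2*x))
53*(h(-10, D(-3, -2)) + H(8, -10)) = 53*(12 + (-16 - 4*(-10) + 4*8)) = 53*(12 + (-16 + 40 + 32)) = 53*(12 + 56) = 53*68 = 3604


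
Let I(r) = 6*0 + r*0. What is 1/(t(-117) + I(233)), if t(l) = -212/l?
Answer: 117/212 ≈ 0.55189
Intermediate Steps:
I(r) = 0 (I(r) = 0 + 0 = 0)
1/(t(-117) + I(233)) = 1/(-212/(-117) + 0) = 1/(-212*(-1/117) + 0) = 1/(212/117 + 0) = 1/(212/117) = 117/212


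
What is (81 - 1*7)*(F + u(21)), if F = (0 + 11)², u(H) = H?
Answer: 10508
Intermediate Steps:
F = 121 (F = 11² = 121)
(81 - 1*7)*(F + u(21)) = (81 - 1*7)*(121 + 21) = (81 - 7)*142 = 74*142 = 10508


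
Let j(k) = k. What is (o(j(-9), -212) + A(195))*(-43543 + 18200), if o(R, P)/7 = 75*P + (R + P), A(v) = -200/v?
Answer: 111536393039/39 ≈ 2.8599e+9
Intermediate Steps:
o(R, P) = 7*R + 532*P (o(R, P) = 7*(75*P + (R + P)) = 7*(75*P + (P + R)) = 7*(R + 76*P) = 7*R + 532*P)
(o(j(-9), -212) + A(195))*(-43543 + 18200) = ((7*(-9) + 532*(-212)) - 200/195)*(-43543 + 18200) = ((-63 - 112784) - 200*1/195)*(-25343) = (-112847 - 40/39)*(-25343) = -4401073/39*(-25343) = 111536393039/39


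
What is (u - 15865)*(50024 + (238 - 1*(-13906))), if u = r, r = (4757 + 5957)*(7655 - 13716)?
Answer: -4167930990392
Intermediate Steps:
r = -64937554 (r = 10714*(-6061) = -64937554)
u = -64937554
(u - 15865)*(50024 + (238 - 1*(-13906))) = (-64937554 - 15865)*(50024 + (238 - 1*(-13906))) = -64953419*(50024 + (238 + 13906)) = -64953419*(50024 + 14144) = -64953419*64168 = -4167930990392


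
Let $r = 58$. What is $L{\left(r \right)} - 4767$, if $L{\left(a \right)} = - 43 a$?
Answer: $-7261$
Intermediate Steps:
$L{\left(r \right)} - 4767 = \left(-43\right) 58 - 4767 = -2494 - 4767 = -7261$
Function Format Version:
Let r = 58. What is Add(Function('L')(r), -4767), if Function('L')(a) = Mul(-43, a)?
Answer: -7261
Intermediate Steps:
Add(Function('L')(r), -4767) = Add(Mul(-43, 58), -4767) = Add(-2494, -4767) = -7261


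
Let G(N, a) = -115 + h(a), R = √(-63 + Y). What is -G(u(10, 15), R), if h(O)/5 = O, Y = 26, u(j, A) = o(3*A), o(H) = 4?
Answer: 115 - 5*I*√37 ≈ 115.0 - 30.414*I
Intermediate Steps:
u(j, A) = 4
h(O) = 5*O
R = I*√37 (R = √(-63 + 26) = √(-37) = I*√37 ≈ 6.0828*I)
G(N, a) = -115 + 5*a
-G(u(10, 15), R) = -(-115 + 5*(I*√37)) = -(-115 + 5*I*√37) = 115 - 5*I*√37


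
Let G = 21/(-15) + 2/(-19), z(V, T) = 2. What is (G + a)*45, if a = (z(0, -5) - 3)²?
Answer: -432/19 ≈ -22.737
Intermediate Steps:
G = -143/95 (G = 21*(-1/15) + 2*(-1/19) = -7/5 - 2/19 = -143/95 ≈ -1.5053)
a = 1 (a = (2 - 3)² = (-1)² = 1)
(G + a)*45 = (-143/95 + 1)*45 = -48/95*45 = -432/19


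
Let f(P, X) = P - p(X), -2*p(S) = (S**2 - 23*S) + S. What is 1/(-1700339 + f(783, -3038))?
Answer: 1/2948584 ≈ 3.3915e-7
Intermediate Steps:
p(S) = 11*S - S**2/2 (p(S) = -((S**2 - 23*S) + S)/2 = -(S**2 - 22*S)/2 = 11*S - S**2/2)
f(P, X) = P - X*(22 - X)/2
1/(-1700339 + f(783, -3038)) = 1/(-1700339 + (783 + (1/2)*(-3038)*(-22 - 3038))) = 1/(-1700339 + (783 + (1/2)*(-3038)*(-3060))) = 1/(-1700339 + (783 + 4648140)) = 1/(-1700339 + 4648923) = 1/2948584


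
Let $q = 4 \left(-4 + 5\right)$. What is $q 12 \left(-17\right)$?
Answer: $-816$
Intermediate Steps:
$q = 4$ ($q = 4 \cdot 1 = 4$)
$q 12 \left(-17\right) = 4 \cdot 12 \left(-17\right) = 48 \left(-17\right) = -816$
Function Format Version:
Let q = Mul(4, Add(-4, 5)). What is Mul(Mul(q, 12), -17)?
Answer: -816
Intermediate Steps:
q = 4 (q = Mul(4, 1) = 4)
Mul(Mul(q, 12), -17) = Mul(Mul(4, 12), -17) = Mul(48, -17) = -816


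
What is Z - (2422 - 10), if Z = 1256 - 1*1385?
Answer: -2541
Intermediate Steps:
Z = -129 (Z = 1256 - 1385 = -129)
Z - (2422 - 10) = -129 - (2422 - 10) = -129 - 1*2412 = -129 - 2412 = -2541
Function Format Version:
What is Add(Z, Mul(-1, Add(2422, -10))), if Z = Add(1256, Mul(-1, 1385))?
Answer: -2541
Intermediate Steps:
Z = -129 (Z = Add(1256, -1385) = -129)
Add(Z, Mul(-1, Add(2422, -10))) = Add(-129, Mul(-1, Add(2422, -10))) = Add(-129, Mul(-1, 2412)) = Add(-129, -2412) = -2541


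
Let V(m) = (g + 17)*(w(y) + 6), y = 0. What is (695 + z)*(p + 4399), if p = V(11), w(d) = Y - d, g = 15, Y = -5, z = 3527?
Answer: 18707682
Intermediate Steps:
w(d) = -5 - d
V(m) = 32 (V(m) = (15 + 17)*((-5 - 1*0) + 6) = 32*((-5 + 0) + 6) = 32*(-5 + 6) = 32*1 = 32)
p = 32
(695 + z)*(p + 4399) = (695 + 3527)*(32 + 4399) = 4222*4431 = 18707682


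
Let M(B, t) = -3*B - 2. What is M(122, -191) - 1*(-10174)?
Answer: 9806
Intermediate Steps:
M(B, t) = -2 - 3*B
M(122, -191) - 1*(-10174) = (-2 - 3*122) - 1*(-10174) = (-2 - 366) + 10174 = -368 + 10174 = 9806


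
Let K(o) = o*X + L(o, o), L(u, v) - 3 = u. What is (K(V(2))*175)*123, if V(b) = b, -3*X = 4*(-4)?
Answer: 337225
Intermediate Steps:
L(u, v) = 3 + u
X = 16/3 (X = -4*(-4)/3 = -1/3*(-16) = 16/3 ≈ 5.3333)
K(o) = 3 + 19*o/3 (K(o) = o*(16/3) + (3 + o) = 16*o/3 + (3 + o) = 3 + 19*o/3)
(K(V(2))*175)*123 = ((3 + (19/3)*2)*175)*123 = ((3 + 38/3)*175)*123 = ((47/3)*175)*123 = (8225/3)*123 = 337225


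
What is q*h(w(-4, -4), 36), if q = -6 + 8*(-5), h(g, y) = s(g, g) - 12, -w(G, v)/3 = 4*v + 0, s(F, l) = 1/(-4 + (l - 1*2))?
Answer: 11569/21 ≈ 550.90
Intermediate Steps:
s(F, l) = 1/(-6 + l) (s(F, l) = 1/(-4 + (l - 2)) = 1/(-4 + (-2 + l)) = 1/(-6 + l))
w(G, v) = -12*v (w(G, v) = -3*(4*v + 0) = -12*v)
h(g, y) = -12 + 1/(-6 + g) (h(g, y) = 1/(-6 + g) - 12 = -12 + 1/(-6 + g))
q = -46 (q = -6 - 40 = -46)
q*h(w(-4, -4), 36) = -46*(73 - (-144)*(-4))/(-6 - 12*(-4)) = -46*(73 - 12*48)/(-6 + 48) = -46*(73 - 576)/42 = -23*(-503)/21 = -46*(-503/42) = 11569/21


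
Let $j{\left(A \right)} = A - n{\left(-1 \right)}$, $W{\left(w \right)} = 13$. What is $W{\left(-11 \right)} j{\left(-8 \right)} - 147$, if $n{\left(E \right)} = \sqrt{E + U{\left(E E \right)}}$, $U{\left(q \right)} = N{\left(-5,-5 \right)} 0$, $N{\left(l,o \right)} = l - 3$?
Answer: $-251 - 13 i \approx -251.0 - 13.0 i$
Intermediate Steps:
$N{\left(l,o \right)} = -3 + l$ ($N{\left(l,o \right)} = l - 3 = -3 + l$)
$U{\left(q \right)} = 0$ ($U{\left(q \right)} = \left(-3 - 5\right) 0 = \left(-8\right) 0 = 0$)
$n{\left(E \right)} = \sqrt{E}$ ($n{\left(E \right)} = \sqrt{E + 0} = \sqrt{E}$)
$j{\left(A \right)} = A - i$ ($j{\left(A \right)} = A - \sqrt{-1} = A - i$)
$W{\left(-11 \right)} j{\left(-8 \right)} - 147 = 13 \left(-8 - i\right) - 147 = \left(-104 - 13 i\right) - 147 = -251 - 13 i$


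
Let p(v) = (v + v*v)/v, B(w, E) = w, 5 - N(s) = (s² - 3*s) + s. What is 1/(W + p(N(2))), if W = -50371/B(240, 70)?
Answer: -240/48931 ≈ -0.0049049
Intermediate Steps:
N(s) = 5 - s² + 2*s (N(s) = 5 - ((s² - 3*s) + s) = 5 - (s² - 2*s) = 5 + (-s² + 2*s) = 5 - s² + 2*s)
W = -50371/240 ≈ -209.88
p(v) = (v + v²)/v
1/(W + p(N(2))) = 1/(-50371/240 + (1 + (5 - 1*2² + 2*2))) = 1/(-50371/240 + (1 + (5 - 1*4 + 4))) = 1/(-50371/240 + (1 + (5 - 4 + 4))) = 1/(-50371/240 + (1 + 5)) = 1/(-50371/240 + 6) = 1/(-48931/240) = -240/48931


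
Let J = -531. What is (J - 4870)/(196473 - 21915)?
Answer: -5401/174558 ≈ -0.030941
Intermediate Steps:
(J - 4870)/(196473 - 21915) = (-531 - 4870)/(196473 - 21915) = -5401/174558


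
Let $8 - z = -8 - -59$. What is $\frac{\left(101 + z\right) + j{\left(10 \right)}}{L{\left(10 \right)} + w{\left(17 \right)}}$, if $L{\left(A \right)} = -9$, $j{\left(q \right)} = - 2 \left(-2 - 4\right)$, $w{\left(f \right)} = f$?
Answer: $\frac{35}{4} \approx 8.75$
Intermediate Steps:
$j{\left(q \right)} = 12$ ($j{\left(q \right)} = \left(-2\right) \left(-6\right) = 12$)
$z = -43$ ($z = 8 - \left(-8 - -59\right) = 8 - \left(-8 + 59\right) = 8 - 51 = -43$)
$\frac{\left(101 + z\right) + j{\left(10 \right)}}{L{\left(10 \right)} + w{\left(17 \right)}} = \frac{\left(101 - 43\right) + 12}{-9 + 17} = \frac{58 + 12}{8} = 70 \cdot \frac{1}{8} = \frac{35}{4}$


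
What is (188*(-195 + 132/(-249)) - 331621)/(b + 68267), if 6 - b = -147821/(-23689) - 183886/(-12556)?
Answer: -4547188484777490/842485128339083 ≈ -5.3974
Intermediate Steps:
b = -2213740713/148719542 (b = 6 - (-147821/(-23689) - 183886/(-12556)) = 6 - (-147821*(-1/23689) - 183886*(-1/12556)) = 6 - (147821/23689 + 91943/6278) = 6 - 1*3106057965/148719542 = 6 - 3106057965/148719542 = -2213740713/148719542 ≈ -14.885)
(188*(-195 + 132/(-249)) - 331621)/(b + 68267) = (188*(-195 + 132/(-249)) - 331621)/(-2213740713/148719542 + 68267) = (188*(-195 + 132*(-1/249)) - 331621)/(10150423233001/148719542) = (188*(-195 - 44/83) - 331621)*(148719542/10150423233001) = (188*(-16229/83) - 331621)*(148719542/10150423233001) = (-3051052/83 - 331621)*(148719542/10150423233001) = -30575595/83*148719542/10150423233001 = -4547188484777490/842485128339083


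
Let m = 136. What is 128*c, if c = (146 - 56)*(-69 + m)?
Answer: 771840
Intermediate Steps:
c = 6030 (c = (146 - 56)*(-69 + 136) = 90*67 = 6030)
128*c = 128*6030 = 771840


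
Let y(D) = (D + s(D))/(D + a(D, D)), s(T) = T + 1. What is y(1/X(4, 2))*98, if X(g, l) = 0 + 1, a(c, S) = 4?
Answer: 294/5 ≈ 58.800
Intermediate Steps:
X(g, l) = 1
s(T) = 1 + T
y(D) = (1 + 2*D)/(4 + D) (y(D) = (D + (1 + D))/(D + 4) = (1 + 2*D)/(4 + D))
y(1/X(4, 2))*98 = ((1 + 2*(1/1))/(4 + 1/1))*98 = ((1 + 2*(1*1))/(4 + 1*1))*98 = ((1 + 2*1)/(4 + 1))*98 = ((1 + 2)/5)*98 = ((⅕)*3)*98 = (⅗)*98 = 294/5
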